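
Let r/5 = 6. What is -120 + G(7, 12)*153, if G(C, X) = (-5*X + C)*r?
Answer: -243390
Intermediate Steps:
r = 30 (r = 5*6 = 30)
G(C, X) = -150*X + 30*C (G(C, X) = (-5*X + C)*30 = (C - 5*X)*30 = -150*X + 30*C)
-120 + G(7, 12)*153 = -120 + (-150*12 + 30*7)*153 = -120 + (-1800 + 210)*153 = -120 - 1590*153 = -120 - 243270 = -243390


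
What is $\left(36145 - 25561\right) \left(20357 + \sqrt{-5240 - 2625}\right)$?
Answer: $215458488 + 116424 i \sqrt{65} \approx 2.1546 \cdot 10^{8} + 9.3864 \cdot 10^{5} i$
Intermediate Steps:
$\left(36145 - 25561\right) \left(20357 + \sqrt{-5240 - 2625}\right) = 10584 \left(20357 + \sqrt{-7865}\right) = 10584 \left(20357 + 11 i \sqrt{65}\right) = 215458488 + 116424 i \sqrt{65}$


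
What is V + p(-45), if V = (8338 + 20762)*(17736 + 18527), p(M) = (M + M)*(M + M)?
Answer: 1055261400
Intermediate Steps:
p(M) = 4*M² (p(M) = (2*M)*(2*M) = 4*M²)
V = 1055253300 (V = 29100*36263 = 1055253300)
V + p(-45) = 1055253300 + 4*(-45)² = 1055253300 + 4*2025 = 1055253300 + 8100 = 1055261400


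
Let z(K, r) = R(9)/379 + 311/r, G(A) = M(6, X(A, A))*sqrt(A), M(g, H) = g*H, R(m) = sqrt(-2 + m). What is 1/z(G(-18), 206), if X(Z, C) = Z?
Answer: 9202504306/13892804109 - 16083244*sqrt(7)/13892804109 ≈ 0.65933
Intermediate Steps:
M(g, H) = H*g
G(A) = 6*A**(3/2) (G(A) = (A*6)*sqrt(A) = (6*A)*sqrt(A) = 6*A**(3/2))
z(K, r) = 311/r + sqrt(7)/379 (z(K, r) = sqrt(-2 + 9)/379 + 311/r = sqrt(7)*(1/379) + 311/r = sqrt(7)/379 + 311/r = 311/r + sqrt(7)/379)
1/z(G(-18), 206) = 1/(311/206 + sqrt(7)/379)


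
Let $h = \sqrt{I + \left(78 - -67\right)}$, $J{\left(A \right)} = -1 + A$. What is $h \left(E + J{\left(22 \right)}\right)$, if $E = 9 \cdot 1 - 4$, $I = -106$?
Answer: $26 \sqrt{39} \approx 162.37$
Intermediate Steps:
$E = 5$ ($E = 9 - 4 = 5$)
$h = \sqrt{39}$ ($h = \sqrt{-106 + \left(78 - -67\right)} = \sqrt{-106 + \left(78 + 67\right)} = \sqrt{-106 + 145} = \sqrt{39} \approx 6.245$)
$h \left(E + J{\left(22 \right)}\right) = \sqrt{39} \left(5 + \left(-1 + 22\right)\right) = \sqrt{39} \left(5 + 21\right) = \sqrt{39} \cdot 26 = 26 \sqrt{39}$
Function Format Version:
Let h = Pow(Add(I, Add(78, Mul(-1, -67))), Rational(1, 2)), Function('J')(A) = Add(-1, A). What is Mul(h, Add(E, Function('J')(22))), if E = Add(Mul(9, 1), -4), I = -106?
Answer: Mul(26, Pow(39, Rational(1, 2))) ≈ 162.37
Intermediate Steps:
E = 5 (E = Add(9, -4) = 5)
h = Pow(39, Rational(1, 2)) (h = Pow(Add(-106, Add(78, Mul(-1, -67))), Rational(1, 2)) = Pow(Add(-106, Add(78, 67)), Rational(1, 2)) = Pow(Add(-106, 145), Rational(1, 2)) = Pow(39, Rational(1, 2)) ≈ 6.2450)
Mul(h, Add(E, Function('J')(22))) = Mul(Pow(39, Rational(1, 2)), Add(5, Add(-1, 22))) = Mul(Pow(39, Rational(1, 2)), Add(5, 21)) = Mul(Pow(39, Rational(1, 2)), 26) = Mul(26, Pow(39, Rational(1, 2)))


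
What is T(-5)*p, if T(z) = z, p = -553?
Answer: 2765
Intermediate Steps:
T(-5)*p = -5*(-553) = 2765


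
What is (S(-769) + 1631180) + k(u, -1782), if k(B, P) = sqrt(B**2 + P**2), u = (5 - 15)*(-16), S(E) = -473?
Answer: 1630707 + 2*sqrt(800281) ≈ 1.6325e+6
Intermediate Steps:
u = 160 (u = -10*(-16) = 160)
(S(-769) + 1631180) + k(u, -1782) = (-473 + 1631180) + sqrt(160**2 + (-1782)**2) = 1630707 + sqrt(25600 + 3175524) = 1630707 + sqrt(3201124) = 1630707 + 2*sqrt(800281)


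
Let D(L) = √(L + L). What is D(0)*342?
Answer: 0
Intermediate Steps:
D(L) = √2*√L (D(L) = √(2*L) = √2*√L)
D(0)*342 = (√2*√0)*342 = (√2*0)*342 = 0*342 = 0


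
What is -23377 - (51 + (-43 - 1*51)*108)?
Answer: -13276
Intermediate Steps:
-23377 - (51 + (-43 - 1*51)*108) = -23377 - (51 + (-43 - 51)*108) = -23377 - (51 - 94*108) = -23377 - (51 - 10152) = -23377 - 1*(-10101) = -23377 + 10101 = -13276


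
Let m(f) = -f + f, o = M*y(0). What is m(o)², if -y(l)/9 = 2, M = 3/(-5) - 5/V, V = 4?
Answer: 0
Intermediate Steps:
M = -37/20 (M = 3/(-5) - 5/4 = 3*(-⅕) - 5*¼ = -⅗ - 5/4 = -37/20 ≈ -1.8500)
y(l) = -18 (y(l) = -9*2 = -18)
o = 333/10 (o = -37/20*(-18) = 333/10 ≈ 33.300)
m(f) = 0
m(o)² = 0² = 0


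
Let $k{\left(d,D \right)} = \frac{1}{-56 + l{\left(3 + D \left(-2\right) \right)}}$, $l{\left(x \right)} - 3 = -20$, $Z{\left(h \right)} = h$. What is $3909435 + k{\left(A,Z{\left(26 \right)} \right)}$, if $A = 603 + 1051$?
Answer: $\frac{285388754}{73} \approx 3.9094 \cdot 10^{6}$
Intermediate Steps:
$A = 1654$
$l{\left(x \right)} = -17$ ($l{\left(x \right)} = 3 - 20 = -17$)
$k{\left(d,D \right)} = - \frac{1}{73}$ ($k{\left(d,D \right)} = \frac{1}{-56 - 17} = \frac{1}{-73} = - \frac{1}{73}$)
$3909435 + k{\left(A,Z{\left(26 \right)} \right)} = 3909435 - \frac{1}{73} = \frac{285388754}{73}$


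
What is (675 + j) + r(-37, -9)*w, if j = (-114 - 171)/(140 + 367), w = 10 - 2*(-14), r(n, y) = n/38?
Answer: 107727/169 ≈ 637.44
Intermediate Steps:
r(n, y) = n/38 (r(n, y) = n*(1/38) = n/38)
w = 38 (w = 10 + 28 = 38)
j = -95/169 (j = -285/507 = -285*1/507 = -95/169 ≈ -0.56213)
(675 + j) + r(-37, -9)*w = (675 - 95/169) + ((1/38)*(-37))*38 = 113980/169 - 37/38*38 = 113980/169 - 37 = 107727/169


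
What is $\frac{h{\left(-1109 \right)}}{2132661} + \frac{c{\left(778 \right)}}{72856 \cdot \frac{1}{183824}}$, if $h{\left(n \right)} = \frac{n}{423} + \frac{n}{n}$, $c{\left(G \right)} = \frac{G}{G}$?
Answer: $\frac{20728806078332}{8215566796521} \approx 2.5231$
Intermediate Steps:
$c{\left(G \right)} = 1$
$h{\left(n \right)} = 1 + \frac{n}{423}$ ($h{\left(n \right)} = n \frac{1}{423} + 1 = \frac{n}{423} + 1 = 1 + \frac{n}{423}$)
$\frac{h{\left(-1109 \right)}}{2132661} + \frac{c{\left(778 \right)}}{72856 \cdot \frac{1}{183824}} = \frac{1 + \frac{1}{423} \left(-1109\right)}{2132661} + 1 \frac{1}{72856 \cdot \frac{1}{183824}} = \left(1 - \frac{1109}{423}\right) \frac{1}{2132661} + 1 \frac{1}{72856 \cdot \frac{1}{183824}} = \left(- \frac{686}{423}\right) \frac{1}{2132661} + 1 \frac{1}{\frac{9107}{22978}} = - \frac{686}{902115603} + 1 \cdot \frac{22978}{9107} = - \frac{686}{902115603} + \frac{22978}{9107} = \frac{20728806078332}{8215566796521}$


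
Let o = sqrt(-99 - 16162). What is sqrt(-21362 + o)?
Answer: sqrt(-21362 + I*sqrt(16261)) ≈ 0.4362 + 146.16*I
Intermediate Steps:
o = I*sqrt(16261) (o = sqrt(-16261) = I*sqrt(16261) ≈ 127.52*I)
sqrt(-21362 + o) = sqrt(-21362 + I*sqrt(16261))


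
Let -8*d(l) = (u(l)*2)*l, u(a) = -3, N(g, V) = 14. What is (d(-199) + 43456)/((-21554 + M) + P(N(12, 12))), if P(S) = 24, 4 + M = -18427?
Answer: -173227/159844 ≈ -1.0837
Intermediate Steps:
M = -18431 (M = -4 - 18427 = -18431)
d(l) = 3*l/4 (d(l) = -(-3*2)*l/8 = -(-3)*l/4 = 3*l/4)
(d(-199) + 43456)/((-21554 + M) + P(N(12, 12))) = ((3/4)*(-199) + 43456)/((-21554 - 18431) + 24) = (-597/4 + 43456)/(-39985 + 24) = (173227/4)/(-39961) = (173227/4)*(-1/39961) = -173227/159844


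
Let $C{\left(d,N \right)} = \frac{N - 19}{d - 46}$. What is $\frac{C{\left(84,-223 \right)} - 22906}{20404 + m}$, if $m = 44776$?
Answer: $- \frac{87067}{247684} \approx -0.35152$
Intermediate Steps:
$C{\left(d,N \right)} = \frac{-19 + N}{-46 + d}$
$\frac{C{\left(84,-223 \right)} - 22906}{20404 + m} = \frac{\frac{-19 - 223}{-46 + 84} - 22906}{20404 + 44776} = \frac{\frac{1}{38} \left(-242\right) - 22906}{65180} = \left(\frac{1}{38} \left(-242\right) - 22906\right) \frac{1}{65180} = \left(- \frac{121}{19} - 22906\right) \frac{1}{65180} = \left(- \frac{435335}{19}\right) \frac{1}{65180} = - \frac{87067}{247684}$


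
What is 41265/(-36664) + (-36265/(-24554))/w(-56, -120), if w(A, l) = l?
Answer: -3072902929/2700743568 ≈ -1.1378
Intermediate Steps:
41265/(-36664) + (-36265/(-24554))/w(-56, -120) = 41265/(-36664) - 36265/(-24554)/(-120) = 41265*(-1/36664) - 36265*(-1/24554)*(-1/120) = -41265/36664 + (36265/24554)*(-1/120) = -41265/36664 - 7253/589296 = -3072902929/2700743568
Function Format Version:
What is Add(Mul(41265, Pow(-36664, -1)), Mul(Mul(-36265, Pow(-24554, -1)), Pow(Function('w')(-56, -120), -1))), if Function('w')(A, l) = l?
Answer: Rational(-3072902929, 2700743568) ≈ -1.1378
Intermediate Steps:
Add(Mul(41265, Pow(-36664, -1)), Mul(Mul(-36265, Pow(-24554, -1)), Pow(Function('w')(-56, -120), -1))) = Add(Mul(41265, Pow(-36664, -1)), Mul(Mul(-36265, Pow(-24554, -1)), Pow(-120, -1))) = Add(Mul(41265, Rational(-1, 36664)), Mul(Mul(-36265, Rational(-1, 24554)), Rational(-1, 120))) = Add(Rational(-41265, 36664), Mul(Rational(36265, 24554), Rational(-1, 120))) = Add(Rational(-41265, 36664), Rational(-7253, 589296)) = Rational(-3072902929, 2700743568)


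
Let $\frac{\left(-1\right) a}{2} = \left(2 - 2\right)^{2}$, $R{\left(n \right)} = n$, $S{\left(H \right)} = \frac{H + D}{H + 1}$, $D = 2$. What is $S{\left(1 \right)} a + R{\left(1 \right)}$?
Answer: $1$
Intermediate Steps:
$S{\left(H \right)} = \frac{2 + H}{1 + H}$ ($S{\left(H \right)} = \frac{H + 2}{H + 1} = \frac{2 + H}{1 + H}$)
$a = 0$ ($a = - 2 \left(2 - 2\right)^{2} = - 2 \cdot 0^{2} = \left(-2\right) 0 = 0$)
$S{\left(1 \right)} a + R{\left(1 \right)} = \frac{2 + 1}{1 + 1} \cdot 0 + 1 = \frac{1}{2} \cdot 3 \cdot 0 + 1 = \frac{3}{2} \cdot 0 + 1 = 0 + 1 = 1$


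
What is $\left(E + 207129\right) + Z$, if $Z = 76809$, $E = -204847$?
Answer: $79091$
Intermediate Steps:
$\left(E + 207129\right) + Z = \left(-204847 + 207129\right) + 76809 = 2282 + 76809 = 79091$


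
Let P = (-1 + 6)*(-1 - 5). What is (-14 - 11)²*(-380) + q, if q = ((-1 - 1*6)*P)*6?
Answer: -236240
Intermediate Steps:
P = -30 (P = 5*(-6) = -30)
q = 1260 (q = ((-1 - 1*6)*(-30))*6 = ((-1 - 6)*(-30))*6 = -7*(-30)*6 = 210*6 = 1260)
(-14 - 11)²*(-380) + q = (-14 - 11)²*(-380) + 1260 = (-25)²*(-380) + 1260 = 625*(-380) + 1260 = -237500 + 1260 = -236240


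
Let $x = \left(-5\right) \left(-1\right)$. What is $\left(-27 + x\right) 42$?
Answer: $-924$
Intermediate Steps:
$x = 5$
$\left(-27 + x\right) 42 = \left(-27 + 5\right) 42 = \left(-22\right) 42 = -924$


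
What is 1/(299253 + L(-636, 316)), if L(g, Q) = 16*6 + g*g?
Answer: 1/703845 ≈ 1.4208e-6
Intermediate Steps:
L(g, Q) = 96 + g²
1/(299253 + L(-636, 316)) = 1/(299253 + (96 + (-636)²)) = 1/(299253 + (96 + 404496)) = 1/(299253 + 404592) = 1/703845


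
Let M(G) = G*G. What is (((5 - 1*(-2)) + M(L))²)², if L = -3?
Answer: 65536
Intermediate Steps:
M(G) = G²
(((5 - 1*(-2)) + M(L))²)² = (((5 - 1*(-2)) + (-3)²)²)² = (((5 + 2) + 9)²)² = ((7 + 9)²)² = (16²)² = 256² = 65536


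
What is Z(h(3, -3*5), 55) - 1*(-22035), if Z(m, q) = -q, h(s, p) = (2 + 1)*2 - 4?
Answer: 21980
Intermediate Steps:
h(s, p) = 2 (h(s, p) = 3*2 - 4 = 6 - 4 = 2)
Z(h(3, -3*5), 55) - 1*(-22035) = -1*55 - 1*(-22035) = -55 + 22035 = 21980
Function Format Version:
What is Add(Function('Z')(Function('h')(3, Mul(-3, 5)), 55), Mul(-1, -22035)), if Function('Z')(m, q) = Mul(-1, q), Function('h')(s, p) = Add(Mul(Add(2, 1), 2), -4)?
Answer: 21980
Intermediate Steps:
Function('h')(s, p) = 2 (Function('h')(s, p) = Add(Mul(3, 2), -4) = Add(6, -4) = 2)
Add(Function('Z')(Function('h')(3, Mul(-3, 5)), 55), Mul(-1, -22035)) = Add(Mul(-1, 55), Mul(-1, -22035)) = Add(-55, 22035) = 21980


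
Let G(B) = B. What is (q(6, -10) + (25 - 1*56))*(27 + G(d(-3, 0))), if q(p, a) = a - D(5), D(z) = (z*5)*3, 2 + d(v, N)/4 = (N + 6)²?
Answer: -18908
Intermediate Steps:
d(v, N) = -8 + 4*(6 + N)² (d(v, N) = -8 + 4*(N + 6)² = -8 + 4*(6 + N)²)
D(z) = 15*z (D(z) = (5*z)*3 = 15*z)
q(p, a) = -75 + a (q(p, a) = a - 15*5 = a - 1*75 = a - 75 = -75 + a)
(q(6, -10) + (25 - 1*56))*(27 + G(d(-3, 0))) = ((-75 - 10) + (25 - 1*56))*(27 + (-8 + 4*(6 + 0)²)) = (-85 + (25 - 56))*(27 + (-8 + 4*6²)) = (-85 - 31)*(27 + (-8 + 4*36)) = -116*(27 + (-8 + 144)) = -116*(27 + 136) = -116*163 = -18908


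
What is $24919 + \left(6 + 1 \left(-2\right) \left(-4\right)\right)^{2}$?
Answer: $25115$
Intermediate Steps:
$24919 + \left(6 + 1 \left(-2\right) \left(-4\right)\right)^{2} = 24919 + \left(6 - -8\right)^{2} = 24919 + \left(6 + 8\right)^{2} = 24919 + 14^{2} = 24919 + 196 = 25115$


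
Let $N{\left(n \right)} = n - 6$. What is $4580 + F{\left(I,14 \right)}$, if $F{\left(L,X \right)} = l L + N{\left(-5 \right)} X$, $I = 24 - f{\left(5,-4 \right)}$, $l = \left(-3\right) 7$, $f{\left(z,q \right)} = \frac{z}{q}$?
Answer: $\frac{15583}{4} \approx 3895.8$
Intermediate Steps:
$l = -21$
$N{\left(n \right)} = -6 + n$
$I = \frac{101}{4}$ ($I = 24 - \frac{5}{-4} = 24 - 5 \left(- \frac{1}{4}\right) = 24 - - \frac{5}{4} = 24 + \frac{5}{4} = \frac{101}{4} \approx 25.25$)
$F{\left(L,X \right)} = - 21 L - 11 X$ ($F{\left(L,X \right)} = - 21 L + \left(-6 - 5\right) X = - 21 L - 11 X$)
$4580 + F{\left(I,14 \right)} = 4580 - \frac{2737}{4} = \frac{15583}{4}$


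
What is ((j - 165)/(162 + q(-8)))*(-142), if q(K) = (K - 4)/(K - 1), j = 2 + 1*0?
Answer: 34719/245 ≈ 141.71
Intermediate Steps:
j = 2 (j = 2 + 0 = 2)
q(K) = (-4 + K)/(-1 + K)
((j - 165)/(162 + q(-8)))*(-142) = ((2 - 165)/(162 + (-4 - 8)/(-1 - 8)))*(-142) = -163/(162 - 12/(-9))*(-142) = -163/(162 - ⅑*(-12))*(-142) = -163/(162 + 4/3)*(-142) = -163/490/3*(-142) = -163*3/490*(-142) = -489/490*(-142) = 34719/245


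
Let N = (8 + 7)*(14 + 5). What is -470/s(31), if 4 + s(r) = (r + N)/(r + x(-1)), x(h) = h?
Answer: -3525/49 ≈ -71.939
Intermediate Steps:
N = 285 (N = 15*19 = 285)
s(r) = -4 + (285 + r)/(-1 + r) (s(r) = -4 + (r + 285)/(r - 1) = -4 + (285 + r)/(-1 + r))
-470/s(31) = -470*(-1 + 31)/(289 - 3*31) = -470*30/(289 - 93) = -470/((1/30)*196) = -470/98/15 = -470*15/98 = -3525/49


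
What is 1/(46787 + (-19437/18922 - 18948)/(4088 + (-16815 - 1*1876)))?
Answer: 276317966/12928447228735 ≈ 2.1373e-5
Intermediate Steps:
1/(46787 + (-19437/18922 - 18948)/(4088 + (-16815 - 1*1876))) = 1/(46787 + (-19437*1/18922 - 18948)/(4088 + (-16815 - 1876))) = 1/(46787 + (-19437/18922 - 18948)/(4088 - 18691)) = 1/(46787 - 358553493/18922/(-14603)) = 1/(46787 - 358553493/18922*(-1/14603)) = 1/(46787 + 358553493/276317966) = 1/(12928447228735/276317966) = 276317966/12928447228735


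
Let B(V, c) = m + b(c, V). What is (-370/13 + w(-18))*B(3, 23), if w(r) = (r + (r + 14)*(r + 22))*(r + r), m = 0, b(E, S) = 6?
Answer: 93252/13 ≈ 7173.2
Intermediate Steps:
B(V, c) = 6 (B(V, c) = 0 + 6 = 6)
w(r) = 2*r*(r + (14 + r)*(22 + r)) (w(r) = (r + (14 + r)*(22 + r))*(2*r) = 2*r*(r + (14 + r)*(22 + r)))
(-370/13 + w(-18))*B(3, 23) = (-370/13 + 2*(-18)*(308 + (-18)² + 37*(-18)))*6 = (-370*1/13 + 2*(-18)*(308 + 324 - 666))*6 = (-370/13 + 2*(-18)*(-34))*6 = (-370/13 + 1224)*6 = (15542/13)*6 = 93252/13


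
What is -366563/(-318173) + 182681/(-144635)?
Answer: -5106322308/46018951855 ≈ -0.11096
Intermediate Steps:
-366563/(-318173) + 182681/(-144635) = -366563*(-1/318173) + 182681*(-1/144635) = 366563/318173 - 182681/144635 = -5106322308/46018951855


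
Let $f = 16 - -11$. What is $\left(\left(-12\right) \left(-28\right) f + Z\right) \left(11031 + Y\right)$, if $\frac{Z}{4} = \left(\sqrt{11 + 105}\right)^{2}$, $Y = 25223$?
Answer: $345718144$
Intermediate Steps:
$f = 27$ ($f = 16 + 11 = 27$)
$Z = 464$ ($Z = 4 \left(\sqrt{11 + 105}\right)^{2} = 4 \left(\sqrt{116}\right)^{2} = 4 \left(2 \sqrt{29}\right)^{2} = 4 \cdot 116 = 464$)
$\left(\left(-12\right) \left(-28\right) f + Z\right) \left(11031 + Y\right) = \left(\left(-12\right) \left(-28\right) 27 + 464\right) \left(11031 + 25223\right) = \left(336 \cdot 27 + 464\right) 36254 = \left(9072 + 464\right) 36254 = 9536 \cdot 36254 = 345718144$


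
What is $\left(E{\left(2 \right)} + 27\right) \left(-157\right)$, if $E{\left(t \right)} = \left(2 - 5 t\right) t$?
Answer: $-1727$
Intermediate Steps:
$E{\left(t \right)} = t \left(2 - 5 t\right)$
$\left(E{\left(2 \right)} + 27\right) \left(-157\right) = \left(2 \left(2 - 10\right) + 27\right) \left(-157\right) = \left(2 \left(-8\right) + 27\right) \left(-157\right) = \left(-16 + 27\right) \left(-157\right) = 11 \left(-157\right) = -1727$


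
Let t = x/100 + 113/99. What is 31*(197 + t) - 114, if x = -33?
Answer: 59579723/9900 ≈ 6018.2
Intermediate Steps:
t = 8033/9900 (t = -33/100 + 113/99 = 8033/9900 ≈ 0.81141)
31*(197 + t) - 114 = 31*(197 + 8033/9900) - 114 = 31*(1958333/9900) - 114 = 60708323/9900 - 114 = 59579723/9900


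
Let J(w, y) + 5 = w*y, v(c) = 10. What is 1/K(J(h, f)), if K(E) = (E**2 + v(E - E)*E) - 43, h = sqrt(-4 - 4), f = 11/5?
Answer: -25/2668 ≈ -0.0093703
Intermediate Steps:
f = 11/5 (f = 11*(1/5) = 11/5 ≈ 2.2000)
h = 2*I*sqrt(2) (h = sqrt(-8) = 2*I*sqrt(2) ≈ 2.8284*I)
J(w, y) = -5 + w*y
K(E) = -43 + E**2 + 10*E (K(E) = (E**2 + 10*E) - 43 = -43 + E**2 + 10*E)
1/K(J(h, f)) = 1/(-43 + (-5 + (2*I*sqrt(2))*(11/5))**2 + 10*(-5 + (2*I*sqrt(2))*(11/5))) = 1/(-43 + (-5 + 22*I*sqrt(2)/5)**2 + 10*(-5 + 22*I*sqrt(2)/5)) = 1/(-43 + (-5 + 22*I*sqrt(2)/5)**2 + (-50 + 44*I*sqrt(2))) = 1/(-93 + (-5 + 22*I*sqrt(2)/5)**2 + 44*I*sqrt(2))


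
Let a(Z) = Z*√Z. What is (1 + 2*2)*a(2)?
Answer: 10*√2 ≈ 14.142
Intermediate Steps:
a(Z) = Z^(3/2)
(1 + 2*2)*a(2) = (1 + 2*2)*2^(3/2) = (1 + 4)*(2*√2) = 5*(2*√2) = 10*√2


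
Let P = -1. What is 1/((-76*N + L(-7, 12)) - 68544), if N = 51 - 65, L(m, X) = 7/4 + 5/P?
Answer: -4/269933 ≈ -1.4818e-5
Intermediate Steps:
L(m, X) = -13/4 (L(m, X) = 7/4 + 5/(-1) = 7*(1/4) + 5*(-1) = 7/4 - 5 = -13/4)
N = -14
1/((-76*N + L(-7, 12)) - 68544) = 1/((-76*(-14) - 13/4) - 68544) = 1/((1064 - 13/4) - 68544) = 1/(4243/4 - 68544) = 1/(-269933/4) = -4/269933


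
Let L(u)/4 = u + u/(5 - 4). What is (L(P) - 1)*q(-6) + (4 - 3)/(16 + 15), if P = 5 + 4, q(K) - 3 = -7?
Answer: -8803/31 ≈ -283.97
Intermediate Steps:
q(K) = -4 (q(K) = 3 - 7 = -4)
P = 9
L(u) = 8*u (L(u) = 4*(u + u/(5 - 4)) = 4*(u + u/1) = 4*(u + 1*u) = 4*(u + u) = 4*(2*u) = 8*u)
(L(P) - 1)*q(-6) + (4 - 3)/(16 + 15) = (8*9 - 1)*(-4) + (4 - 3)/(16 + 15) = (72 - 1)*(-4) + 1/31 = 71*(-4) + 1*(1/31) = -284 + 1/31 = -8803/31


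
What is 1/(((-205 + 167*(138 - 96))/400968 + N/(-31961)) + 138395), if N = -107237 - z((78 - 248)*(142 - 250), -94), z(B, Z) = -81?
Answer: 12815338248/1773621920581417 ≈ 7.2255e-6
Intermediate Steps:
N = -107156 (N = -107237 - 1*(-81) = -107237 + 81 = -107156)
1/(((-205 + 167*(138 - 96))/400968 + N/(-31961)) + 138395) = 1/(((-205 + 167*(138 - 96))/400968 - 107156/(-31961)) + 138395) = 1/(((-205 + 167*42)*(1/400968) - 107156*(-1/31961)) + 138395) = 1/(((-205 + 7014)*(1/400968) + 107156/31961) + 138395) = 1/((6809*(1/400968) + 107156/31961) + 138395) = 1/((6809/400968 + 107156/31961) + 138395) = 1/(43183749457/12815338248 + 138395) = 1/(1773621920581417/12815338248) = 12815338248/1773621920581417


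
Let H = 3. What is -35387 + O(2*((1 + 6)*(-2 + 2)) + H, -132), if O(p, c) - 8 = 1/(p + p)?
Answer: -212273/6 ≈ -35379.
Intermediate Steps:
O(p, c) = 8 + 1/(2*p) (O(p, c) = 8 + 1/(p + p) = 8 + 1/(2*p))
-35387 + O(2*((1 + 6)*(-2 + 2)) + H, -132) = -35387 + (8 + 1/(2*(2*((1 + 6)*(-2 + 2)) + 3))) = -35387 + (8 + 1/(2*(2*(7*0) + 3))) = -35387 + (8 + 1/(2*(2*0 + 3))) = -35387 + (8 + 1/(2*(0 + 3))) = -35387 + (8 + (1/2)/3) = -35387 + (8 + (1/2)*(1/3)) = -35387 + (8 + 1/6) = -35387 + 49/6 = -212273/6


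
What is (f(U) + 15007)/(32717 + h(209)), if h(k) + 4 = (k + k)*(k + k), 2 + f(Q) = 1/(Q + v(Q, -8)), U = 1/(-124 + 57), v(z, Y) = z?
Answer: 29943/414874 ≈ 0.072174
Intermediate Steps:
U = -1/67 (U = 1/(-67) = -1/67 ≈ -0.014925)
f(Q) = -2 + 1/(2*Q) (f(Q) = -2 + 1/(Q + Q) = -2 + 1/(2*Q))
h(k) = -4 + 4*k**2 (h(k) = -4 + (k + k)*(k + k) = -4 + (2*k)*(2*k) = -4 + 4*k**2)
(f(U) + 15007)/(32717 + h(209)) = ((-2 + 1/(2*(-1/67))) + 15007)/(32717 + (-4 + 4*209**2)) = ((-2 + (1/2)*(-67)) + 15007)/(32717 + (-4 + 4*43681)) = ((-2 - 67/2) + 15007)/(32717 + (-4 + 174724)) = (-71/2 + 15007)/(32717 + 174720) = (29943/2)/207437 = (29943/2)*(1/207437) = 29943/414874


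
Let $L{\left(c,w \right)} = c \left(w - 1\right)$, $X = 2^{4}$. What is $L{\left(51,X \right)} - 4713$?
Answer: $-3948$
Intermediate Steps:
$X = 16$
$L{\left(c,w \right)} = c \left(-1 + w\right)$
$L{\left(51,X \right)} - 4713 = 51 \left(-1 + 16\right) - 4713 = 51 \cdot 15 - 4713 = 765 - 4713 = -3948$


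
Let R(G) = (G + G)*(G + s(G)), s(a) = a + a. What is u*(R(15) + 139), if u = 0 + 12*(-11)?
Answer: -196548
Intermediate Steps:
s(a) = 2*a
R(G) = 6*G² (R(G) = (G + G)*(G + 2*G) = (2*G)*(3*G) = 6*G²)
u = -132 (u = 0 - 132 = -132)
u*(R(15) + 139) = -132*(6*15² + 139) = -132*(6*225 + 139) = -132*(1350 + 139) = -132*1489 = -196548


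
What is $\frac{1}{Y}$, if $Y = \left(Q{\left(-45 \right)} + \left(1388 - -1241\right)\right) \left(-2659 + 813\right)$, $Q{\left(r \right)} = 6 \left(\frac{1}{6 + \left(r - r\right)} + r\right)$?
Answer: $- \frac{1}{4356560} \approx -2.2954 \cdot 10^{-7}$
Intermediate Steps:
$Q{\left(r \right)} = 1 + 6 r$ ($Q{\left(r \right)} = 6 \left(\frac{1}{6 + 0} + r\right) = 6 \left(\frac{1}{6} + r\right) = 1 + 6 r$)
$Y = -4356560$ ($Y = \left(\left(1 + 6 \left(-45\right)\right) + \left(1388 - -1241\right)\right) \left(-2659 + 813\right) = \left(\left(1 - 270\right) + \left(1388 + 1241\right)\right) \left(-1846\right) = \left(-269 + 2629\right) \left(-1846\right) = 2360 \left(-1846\right) = -4356560$)
$\frac{1}{Y} = \frac{1}{-4356560} = - \frac{1}{4356560}$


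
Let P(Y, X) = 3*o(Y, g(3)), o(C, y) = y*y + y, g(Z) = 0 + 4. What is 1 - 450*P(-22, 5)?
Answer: -26999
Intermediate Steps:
g(Z) = 4
o(C, y) = y + y² (o(C, y) = y² + y = y + y²)
P(Y, X) = 60 (P(Y, X) = 3*(4*(1 + 4)) = 3*(4*5) = 3*20 = 60)
1 - 450*P(-22, 5) = 1 - 450*60 = 1 - 27000 = -26999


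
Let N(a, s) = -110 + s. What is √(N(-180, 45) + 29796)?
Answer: √29731 ≈ 172.43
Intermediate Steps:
√(N(-180, 45) + 29796) = √((-110 + 45) + 29796) = √(-65 + 29796) = √29731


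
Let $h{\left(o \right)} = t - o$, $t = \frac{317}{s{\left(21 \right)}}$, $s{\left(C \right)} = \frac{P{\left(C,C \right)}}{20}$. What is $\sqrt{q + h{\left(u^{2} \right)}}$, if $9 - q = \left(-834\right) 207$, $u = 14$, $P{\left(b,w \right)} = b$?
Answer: $\frac{\sqrt{76184031}}{21} \approx 415.64$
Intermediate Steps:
$q = 172647$ ($q = 9 - \left(-834\right) 207 = 9 - -172638 = 9 + 172638 = 172647$)
$s{\left(C \right)} = \frac{C}{20}$
$t = \frac{6340}{21}$ ($t = \frac{317}{\frac{1}{20} \cdot 21} = \frac{317}{\frac{21}{20}} = 317 \cdot \frac{20}{21} = \frac{6340}{21} \approx 301.9$)
$h{\left(o \right)} = \frac{6340}{21} - o$
$\sqrt{q + h{\left(u^{2} \right)}} = \sqrt{172647 + \left(\frac{6340}{21} - 14^{2}\right)} = \sqrt{172647 + \left(\frac{6340}{21} - 196\right)} = \sqrt{172647 + \frac{2224}{21}} = \sqrt{\frac{3627811}{21}} = \frac{\sqrt{76184031}}{21}$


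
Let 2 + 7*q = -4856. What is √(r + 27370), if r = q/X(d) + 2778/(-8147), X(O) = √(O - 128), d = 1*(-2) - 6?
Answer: √(2100016241134384 + 783075838982*I*√34)/276998 ≈ 165.44 + 0.17986*I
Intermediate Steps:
q = -694 (q = -2/7 + (⅐)*(-4856) = -2/7 - 4856/7 = -694)
d = -8 (d = -2 - 6 = -8)
X(O) = √(-128 + O)
r = -2778/8147 + 347*I*√34/34 (r = -694/√(-128 - 8) + 2778/(-8147) = -694*(-I*√34/68) + 2778*(-1/8147) = -694*(-I*√34/68) - 2778/8147 = -(-347)*I*√34/34 - 2778/8147 = 347*I*√34/34 - 2778/8147 = -2778/8147 + 347*I*√34/34 ≈ -0.34098 + 59.51*I)
√(r + 27370) = √((-2778/8147 + 347*I*√34/34) + 27370) = √(222980612/8147 + 347*I*√34/34)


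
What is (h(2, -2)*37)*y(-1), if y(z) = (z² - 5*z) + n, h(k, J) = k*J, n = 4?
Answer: -1480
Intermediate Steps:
h(k, J) = J*k
y(z) = 4 + z² - 5*z (y(z) = (z² - 5*z) + 4 = 4 + z² - 5*z)
(h(2, -2)*37)*y(-1) = (-2*2*37)*(4 + (-1)² - 5*(-1)) = (-4*37)*(4 + 1 + 5) = -148*10 = -1480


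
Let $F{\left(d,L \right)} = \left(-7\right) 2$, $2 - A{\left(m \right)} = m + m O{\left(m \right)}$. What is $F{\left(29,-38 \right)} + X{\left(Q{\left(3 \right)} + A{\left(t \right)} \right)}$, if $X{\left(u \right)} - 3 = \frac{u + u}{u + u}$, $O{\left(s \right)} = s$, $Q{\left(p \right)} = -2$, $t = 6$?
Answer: $-10$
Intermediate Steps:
$A{\left(m \right)} = 2 - m - m^{2}$ ($A{\left(m \right)} = 2 - \left(m + m m\right) = 2 - \left(m + m^{2}\right) = 2 - m - m^{2}$)
$X{\left(u \right)} = 4$ ($X{\left(u \right)} = 3 + \frac{u + u}{u + u} = 3 + \frac{2 u}{2 u} = 3 + 2 u \frac{1}{2 u} = 3 + 1 = 4$)
$F{\left(d,L \right)} = -14$
$F{\left(29,-38 \right)} + X{\left(Q{\left(3 \right)} + A{\left(t \right)} \right)} = -14 + 4 = -10$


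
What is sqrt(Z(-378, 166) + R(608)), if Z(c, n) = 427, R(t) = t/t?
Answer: 2*sqrt(107) ≈ 20.688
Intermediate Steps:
R(t) = 1
sqrt(Z(-378, 166) + R(608)) = sqrt(427 + 1) = sqrt(428) = 2*sqrt(107)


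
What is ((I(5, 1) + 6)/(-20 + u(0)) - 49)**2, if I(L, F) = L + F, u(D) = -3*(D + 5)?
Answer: 2982529/1225 ≈ 2434.7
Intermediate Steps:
u(D) = -15 - 3*D (u(D) = -3*(5 + D) = -15 - 3*D)
I(L, F) = F + L
((I(5, 1) + 6)/(-20 + u(0)) - 49)**2 = (((1 + 5) + 6)/(-20 + (-15 - 3*0)) - 49)**2 = ((6 + 6)/(-20 + (-15 + 0)) - 49)**2 = (12/(-20 - 15) - 49)**2 = (12/(-35) - 49)**2 = (12*(-1/35) - 49)**2 = (-12/35 - 49)**2 = (-1727/35)**2 = 2982529/1225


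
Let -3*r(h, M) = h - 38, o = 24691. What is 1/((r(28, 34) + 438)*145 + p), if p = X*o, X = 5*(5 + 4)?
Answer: 3/3525265 ≈ 8.5100e-7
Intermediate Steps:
r(h, M) = 38/3 - h/3 (r(h, M) = -(h - 38)/3 = -(-38 + h)/3 = 38/3 - h/3)
X = 45 (X = 5*9 = 45)
p = 1111095 (p = 45*24691 = 1111095)
1/((r(28, 34) + 438)*145 + p) = 1/(((38/3 - ⅓*28) + 438)*145 + 1111095) = 1/(((38/3 - 28/3) + 438)*145 + 1111095) = 1/((10/3 + 438)*145 + 1111095) = 1/((1324/3)*145 + 1111095) = 1/(191980/3 + 1111095) = 1/(3525265/3) = 3/3525265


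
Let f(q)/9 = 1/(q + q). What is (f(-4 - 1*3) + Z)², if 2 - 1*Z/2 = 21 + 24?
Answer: 1471369/196 ≈ 7507.0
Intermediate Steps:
f(q) = 9/(2*q) (f(q) = 9/(q + q) = 9/((2*q)) = 9*(1/(2*q)) = 9/(2*q))
Z = -86 (Z = 4 - 2*(21 + 24) = 4 - 2*45 = 4 - 90 = -86)
(f(-4 - 1*3) + Z)² = (9/(2*(-4 - 1*3)) - 86)² = (9/(2*(-4 - 3)) - 86)² = ((9/2)/(-7) - 86)² = ((9/2)*(-⅐) - 86)² = (-9/14 - 86)² = (-1213/14)² = 1471369/196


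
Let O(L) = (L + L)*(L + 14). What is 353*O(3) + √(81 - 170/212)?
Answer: 36006 + √901106/106 ≈ 36015.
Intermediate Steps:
O(L) = 2*L*(14 + L) (O(L) = (2*L)*(14 + L) = 2*L*(14 + L))
353*O(3) + √(81 - 170/212) = 353*(2*3*(14 + 3)) + √(81 - 170/212) = 353*(2*3*17) + √(81 - 170*1/212) = 353*102 + √(81 - 85/106) = 36006 + √(8501/106) = 36006 + √901106/106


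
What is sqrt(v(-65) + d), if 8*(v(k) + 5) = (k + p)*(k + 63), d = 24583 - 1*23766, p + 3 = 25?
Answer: sqrt(3291)/2 ≈ 28.684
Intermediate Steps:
p = 22 (p = -3 + 25 = 22)
d = 817 (d = 24583 - 23766 = 817)
v(k) = -5 + (22 + k)*(63 + k)/8 (v(k) = -5 + ((k + 22)*(k + 63))/8 = -5 + ((22 + k)*(63 + k))/8 = -5 + (22 + k)*(63 + k)/8)
sqrt(v(-65) + d) = sqrt((673/4 + (1/8)*(-65)**2 + (85/8)*(-65)) + 817) = sqrt((673/4 + (1/8)*4225 - 5525/8) + 817) = sqrt((673/4 + 4225/8 - 5525/8) + 817) = sqrt(23/4 + 817) = sqrt(3291/4) = sqrt(3291)/2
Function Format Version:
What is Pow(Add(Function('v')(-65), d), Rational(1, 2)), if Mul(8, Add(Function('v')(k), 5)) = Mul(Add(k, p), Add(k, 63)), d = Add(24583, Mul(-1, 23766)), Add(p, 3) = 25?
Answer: Mul(Rational(1, 2), Pow(3291, Rational(1, 2))) ≈ 28.684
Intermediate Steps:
p = 22 (p = Add(-3, 25) = 22)
d = 817 (d = Add(24583, -23766) = 817)
Function('v')(k) = Add(-5, Mul(Rational(1, 8), Add(22, k), Add(63, k))) (Function('v')(k) = Add(-5, Mul(Rational(1, 8), Mul(Add(k, 22), Add(k, 63)))) = Add(-5, Mul(Rational(1, 8), Mul(Add(22, k), Add(63, k)))) = Add(-5, Mul(Rational(1, 8), Add(22, k), Add(63, k))))
Pow(Add(Function('v')(-65), d), Rational(1, 2)) = Pow(Add(Add(Rational(673, 4), Mul(Rational(1, 8), Pow(-65, 2)), Mul(Rational(85, 8), -65)), 817), Rational(1, 2)) = Pow(Add(Add(Rational(673, 4), Mul(Rational(1, 8), 4225), Rational(-5525, 8)), 817), Rational(1, 2)) = Pow(Add(Add(Rational(673, 4), Rational(4225, 8), Rational(-5525, 8)), 817), Rational(1, 2)) = Pow(Add(Rational(23, 4), 817), Rational(1, 2)) = Pow(Rational(3291, 4), Rational(1, 2)) = Mul(Rational(1, 2), Pow(3291, Rational(1, 2)))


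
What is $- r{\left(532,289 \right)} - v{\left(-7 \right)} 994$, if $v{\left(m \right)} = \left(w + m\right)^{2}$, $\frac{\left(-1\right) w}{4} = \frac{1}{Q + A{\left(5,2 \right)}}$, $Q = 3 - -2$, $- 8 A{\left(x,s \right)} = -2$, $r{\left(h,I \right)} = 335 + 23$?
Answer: $- \frac{3795352}{63} \approx -60244.0$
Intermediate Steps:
$r{\left(h,I \right)} = 358$
$A{\left(x,s \right)} = \frac{1}{4}$ ($A{\left(x,s \right)} = \left(- \frac{1}{8}\right) \left(-2\right) = \frac{1}{4}$)
$Q = 5$ ($Q = 3 + 2 = 5$)
$w = - \frac{16}{21}$ ($w = - \frac{4}{5 + \frac{1}{4}} = - \frac{4}{\frac{21}{4}} = \left(-4\right) \frac{4}{21} = - \frac{16}{21} \approx -0.7619$)
$v{\left(m \right)} = \left(- \frac{16}{21} + m\right)^{2}$
$- r{\left(532,289 \right)} - v{\left(-7 \right)} 994 = \left(-1\right) 358 - \frac{\left(-16 + 21 \left(-7\right)\right)^{2}}{441} \cdot 994 = -358 - \frac{\left(-16 - 147\right)^{2}}{441} \cdot 994 = -358 - \frac{\left(-163\right)^{2}}{441} \cdot 994 = -358 - \frac{1}{441} \cdot 26569 \cdot 994 = -358 - \frac{26569}{441} \cdot 994 = -358 - \frac{3772798}{63} = - \frac{3795352}{63}$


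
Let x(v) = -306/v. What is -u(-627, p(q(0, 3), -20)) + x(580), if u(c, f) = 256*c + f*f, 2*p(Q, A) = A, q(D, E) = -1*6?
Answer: 46519327/290 ≈ 1.6041e+5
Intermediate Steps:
q(D, E) = -6
p(Q, A) = A/2
u(c, f) = f**2 + 256*c (u(c, f) = 256*c + f**2 = f**2 + 256*c)
-u(-627, p(q(0, 3), -20)) + x(580) = -(((1/2)*(-20))**2 + 256*(-627)) - 306/580 = -((-10)**2 - 160512) - 306*1/580 = -(100 - 160512) - 153/290 = -1*(-160412) - 153/290 = 160412 - 153/290 = 46519327/290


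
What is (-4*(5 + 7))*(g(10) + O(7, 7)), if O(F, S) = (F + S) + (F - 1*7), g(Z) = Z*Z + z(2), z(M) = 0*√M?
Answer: -5472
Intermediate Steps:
z(M) = 0
g(Z) = Z² (g(Z) = Z*Z + 0 = Z² + 0 = Z²)
O(F, S) = -7 + S + 2*F (O(F, S) = (F + S) + (F - 7) = (F + S) + (-7 + F) = -7 + S + 2*F)
(-4*(5 + 7))*(g(10) + O(7, 7)) = (-4*(5 + 7))*(10² + (-7 + 7 + 2*7)) = (-4*12)*(100 + (-7 + 7 + 14)) = -48*(100 + 14) = -48*114 = -5472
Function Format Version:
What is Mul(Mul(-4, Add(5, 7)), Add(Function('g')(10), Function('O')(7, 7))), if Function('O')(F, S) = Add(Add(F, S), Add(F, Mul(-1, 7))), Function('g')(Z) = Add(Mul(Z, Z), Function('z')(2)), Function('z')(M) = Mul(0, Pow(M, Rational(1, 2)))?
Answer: -5472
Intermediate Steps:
Function('z')(M) = 0
Function('g')(Z) = Pow(Z, 2) (Function('g')(Z) = Add(Mul(Z, Z), 0) = Add(Pow(Z, 2), 0) = Pow(Z, 2))
Function('O')(F, S) = Add(-7, S, Mul(2, F)) (Function('O')(F, S) = Add(Add(F, S), Add(F, -7)) = Add(Add(F, S), Add(-7, F)) = Add(-7, S, Mul(2, F)))
Mul(Mul(-4, Add(5, 7)), Add(Function('g')(10), Function('O')(7, 7))) = Mul(Mul(-4, Add(5, 7)), Add(Pow(10, 2), Add(-7, 7, Mul(2, 7)))) = Mul(Mul(-4, 12), Add(100, Add(-7, 7, 14))) = Mul(-48, Add(100, 14)) = Mul(-48, 114) = -5472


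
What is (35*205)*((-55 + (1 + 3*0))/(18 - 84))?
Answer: 64575/11 ≈ 5870.5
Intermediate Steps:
(35*205)*((-55 + (1 + 3*0))/(18 - 84)) = 7175*((-55 + (1 + 0))/(-66)) = 7175*((-55 + 1)*(-1/66)) = 7175*(-54*(-1/66)) = 7175*(9/11) = 64575/11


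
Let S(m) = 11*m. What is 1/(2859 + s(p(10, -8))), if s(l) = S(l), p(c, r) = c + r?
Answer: 1/2881 ≈ 0.00034710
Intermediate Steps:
s(l) = 11*l
1/(2859 + s(p(10, -8))) = 1/(2859 + 11*(10 - 8)) = 1/(2859 + 11*2) = 1/(2859 + 22) = 1/2881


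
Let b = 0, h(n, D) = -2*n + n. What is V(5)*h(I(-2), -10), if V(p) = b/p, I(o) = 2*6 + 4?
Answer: 0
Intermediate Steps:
I(o) = 16 (I(o) = 12 + 4 = 16)
h(n, D) = -n
V(p) = 0 (V(p) = 0/p = 0)
V(5)*h(I(-2), -10) = 0*(-1*16) = 0*(-16) = 0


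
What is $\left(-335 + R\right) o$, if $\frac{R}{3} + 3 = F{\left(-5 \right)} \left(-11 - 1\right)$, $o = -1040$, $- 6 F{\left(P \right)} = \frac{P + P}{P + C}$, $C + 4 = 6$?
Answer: $336960$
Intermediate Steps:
$C = 2$ ($C = -4 + 6 = 2$)
$F{\left(P \right)} = - \frac{P}{3 \left(2 + P\right)}$ ($F{\left(P \right)} = - \frac{\left(P + P\right) \frac{1}{P + 2}}{6} = - \frac{2 P \frac{1}{2 + P}}{6} = - \frac{P}{3 \left(2 + P\right)}$)
$R = 11$ ($R = -9 + 3 \left(-1\right) \left(-5\right) \frac{1}{6 + 3 \left(-5\right)} \left(-11 - 1\right) = -9 + 3 \left(-1\right) \left(-5\right) \frac{1}{6 - 15} \left(-11 + \left(-5 + 4\right)\right) = -9 + 3 \left(-1\right) \left(-5\right) \frac{1}{-9} \left(-11 - 1\right) = -9 + 3 \left(-1\right) \left(-5\right) \left(- \frac{1}{9}\right) \left(-12\right) = -9 + 3 \left(\left(- \frac{5}{9}\right) \left(-12\right)\right) = -9 + 3 \cdot \frac{20}{3} = -9 + 20 = 11$)
$\left(-335 + R\right) o = \left(-335 + 11\right) \left(-1040\right) = \left(-324\right) \left(-1040\right) = 336960$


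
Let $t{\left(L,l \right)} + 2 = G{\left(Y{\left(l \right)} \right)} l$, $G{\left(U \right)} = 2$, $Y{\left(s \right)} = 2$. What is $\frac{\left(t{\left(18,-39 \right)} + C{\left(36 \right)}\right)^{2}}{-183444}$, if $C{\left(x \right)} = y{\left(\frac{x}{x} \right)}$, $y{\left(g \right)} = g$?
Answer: $- \frac{6241}{183444} \approx -0.034021$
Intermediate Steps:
$t{\left(L,l \right)} = -2 + 2 l$
$C{\left(x \right)} = 1$ ($C{\left(x \right)} = \frac{x}{x} = 1$)
$\frac{\left(t{\left(18,-39 \right)} + C{\left(36 \right)}\right)^{2}}{-183444} = \frac{\left(\left(-2 + 2 \left(-39\right)\right) + 1\right)^{2}}{-183444} = \left(\left(-2 - 78\right) + 1\right)^{2} \left(- \frac{1}{183444}\right) = \left(-80 + 1\right)^{2} \left(- \frac{1}{183444}\right) = \left(-79\right)^{2} \left(- \frac{1}{183444}\right) = 6241 \left(- \frac{1}{183444}\right) = - \frac{6241}{183444}$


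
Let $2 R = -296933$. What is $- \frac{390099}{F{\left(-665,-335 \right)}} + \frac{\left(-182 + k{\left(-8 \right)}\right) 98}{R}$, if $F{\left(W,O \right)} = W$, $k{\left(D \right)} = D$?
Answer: $\frac{16551147281}{28208635} \approx 586.74$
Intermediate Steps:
$R = - \frac{296933}{2}$ ($R = \frac{1}{2} \left(-296933\right) = - \frac{296933}{2} \approx -1.4847 \cdot 10^{5}$)
$- \frac{390099}{F{\left(-665,-335 \right)}} + \frac{\left(-182 + k{\left(-8 \right)}\right) 98}{R} = - \frac{390099}{-665} + \frac{\left(-182 - 8\right) 98}{- \frac{296933}{2}} = \left(-390099\right) \left(- \frac{1}{665}\right) + \left(-190\right) 98 \left(- \frac{2}{296933}\right) = \frac{390099}{665} - - \frac{5320}{42419} = \frac{390099}{665} + \frac{5320}{42419} = \frac{16551147281}{28208635}$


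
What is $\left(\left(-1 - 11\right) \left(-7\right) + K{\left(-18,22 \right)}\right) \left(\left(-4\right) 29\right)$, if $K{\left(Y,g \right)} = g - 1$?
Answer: $-12180$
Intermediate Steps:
$K{\left(Y,g \right)} = -1 + g$
$\left(\left(-1 - 11\right) \left(-7\right) + K{\left(-18,22 \right)}\right) \left(\left(-4\right) 29\right) = \left(\left(-1 - 11\right) \left(-7\right) + \left(-1 + 22\right)\right) \left(\left(-4\right) 29\right) = \left(\left(-12\right) \left(-7\right) + 21\right) \left(-116\right) = \left(84 + 21\right) \left(-116\right) = 105 \left(-116\right) = -12180$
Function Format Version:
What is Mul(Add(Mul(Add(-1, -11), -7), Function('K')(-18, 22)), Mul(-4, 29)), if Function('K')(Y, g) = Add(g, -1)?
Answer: -12180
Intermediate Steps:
Function('K')(Y, g) = Add(-1, g)
Mul(Add(Mul(Add(-1, -11), -7), Function('K')(-18, 22)), Mul(-4, 29)) = Mul(Add(Mul(Add(-1, -11), -7), Add(-1, 22)), Mul(-4, 29)) = Mul(Add(Mul(-12, -7), 21), -116) = Mul(Add(84, 21), -116) = Mul(105, -116) = -12180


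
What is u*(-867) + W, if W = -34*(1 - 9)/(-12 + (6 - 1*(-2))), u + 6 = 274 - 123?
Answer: -125783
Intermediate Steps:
u = 145 (u = -6 + (274 - 123) = -6 + 151 = 145)
W = -68 (W = -(-272)/(-12 + (6 + 2)) = -(-272)/(-12 + 8) = -(-272)/(-4) = -(-272)*(-1)/4 = -34*2 = -68)
u*(-867) + W = 145*(-867) - 68 = -125715 - 68 = -125783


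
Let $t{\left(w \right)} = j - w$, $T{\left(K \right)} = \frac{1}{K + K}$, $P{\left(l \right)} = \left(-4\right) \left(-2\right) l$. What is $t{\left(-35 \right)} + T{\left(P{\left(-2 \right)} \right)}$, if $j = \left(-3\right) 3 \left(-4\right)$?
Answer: $\frac{2271}{32} \approx 70.969$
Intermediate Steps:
$P{\left(l \right)} = 8 l$
$j = 36$ ($j = \left(-9\right) \left(-4\right) = 36$)
$T{\left(K \right)} = \frac{1}{2 K}$
$t{\left(w \right)} = 36 - w$
$t{\left(-35 \right)} + T{\left(P{\left(-2 \right)} \right)} = \left(36 - -35\right) + \frac{1}{2 \cdot 8 \left(-2\right)} = \left(36 + 35\right) + \frac{1}{2 \left(-16\right)} = 71 + \frac{1}{2} \left(- \frac{1}{16}\right) = 71 - \frac{1}{32} = \frac{2271}{32}$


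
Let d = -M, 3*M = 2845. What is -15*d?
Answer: 14225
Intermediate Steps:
M = 2845/3 (M = (⅓)*2845 = 2845/3 ≈ 948.33)
d = -2845/3 (d = -1*2845/3 = -2845/3 ≈ -948.33)
-15*d = -15*(-2845/3) = 14225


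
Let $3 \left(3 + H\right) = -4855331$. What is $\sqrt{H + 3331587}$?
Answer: $\frac{\sqrt{15418263}}{3} \approx 1308.9$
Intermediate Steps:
$H = - \frac{4855340}{3}$ ($H = -3 + \frac{1}{3} \left(-4855331\right) = -3 - \frac{4855331}{3} = - \frac{4855340}{3} \approx -1.6184 \cdot 10^{6}$)
$\sqrt{H + 3331587} = \sqrt{- \frac{4855340}{3} + 3331587} = \sqrt{\frac{5139421}{3}} = \frac{\sqrt{15418263}}{3}$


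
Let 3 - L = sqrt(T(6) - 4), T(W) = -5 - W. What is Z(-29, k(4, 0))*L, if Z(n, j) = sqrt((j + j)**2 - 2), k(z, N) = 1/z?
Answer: sqrt(105)/2 + 3*I*sqrt(7)/2 ≈ 5.1235 + 3.9686*I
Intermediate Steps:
Z(n, j) = sqrt(-2 + 4*j**2) (Z(n, j) = sqrt((2*j)**2 - 2) = sqrt(4*j**2 - 2) = sqrt(-2 + 4*j**2))
L = 3 - I*sqrt(15) (L = 3 - sqrt((-5 - 1*6) - 4) = 3 - sqrt((-5 - 6) - 4) = 3 - sqrt(-11 - 4) = 3 - sqrt(-15) = 3 - I*sqrt(15) ≈ 3.0 - 3.873*I)
Z(-29, k(4, 0))*L = sqrt(-2 + 4*(1/4)**2)*(3 - I*sqrt(15)) = sqrt(-2 + 4*(1/16))*(3 - I*sqrt(15)) = sqrt(-2 + 1/4)*(3 - I*sqrt(15)) = sqrt(-7/4)*(3 - I*sqrt(15)) = (I*sqrt(7)/2)*(3 - I*sqrt(15)) = I*sqrt(7)*(3 - I*sqrt(15))/2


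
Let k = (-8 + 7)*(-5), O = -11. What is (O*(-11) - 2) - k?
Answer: 114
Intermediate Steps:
k = 5 (k = -1*(-5) = 5)
(O*(-11) - 2) - k = (-11*(-11) - 2) - 1*5 = (121 - 2) - 5 = 119 - 5 = 114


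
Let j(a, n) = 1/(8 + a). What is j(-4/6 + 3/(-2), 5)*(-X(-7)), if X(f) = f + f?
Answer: 12/5 ≈ 2.4000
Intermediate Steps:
X(f) = 2*f
j(-4/6 + 3/(-2), 5)*(-X(-7)) = (-2*(-7))/(8 + (-4/6 + 3/(-2))) = (-1*(-14))/(8 + (-4*1/6 + 3*(-1/2))) = 14/(8 + (-2/3 - 3/2)) = 14/(8 - 13/6) = 14/(35/6) = (6/35)*14 = 12/5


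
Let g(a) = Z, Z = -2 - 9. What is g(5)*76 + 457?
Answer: -379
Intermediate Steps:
Z = -11
g(a) = -11
g(5)*76 + 457 = -11*76 + 457 = -836 + 457 = -379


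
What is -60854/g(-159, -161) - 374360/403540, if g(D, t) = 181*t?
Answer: 682389920/587977957 ≈ 1.1606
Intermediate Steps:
-60854/g(-159, -161) - 374360/403540 = -60854/(181*(-161)) - 374360/403540 = -60854/(-29141) - 374360*1/403540 = -60854*(-1/29141) - 18718/20177 = 60854/29141 - 18718/20177 = 682389920/587977957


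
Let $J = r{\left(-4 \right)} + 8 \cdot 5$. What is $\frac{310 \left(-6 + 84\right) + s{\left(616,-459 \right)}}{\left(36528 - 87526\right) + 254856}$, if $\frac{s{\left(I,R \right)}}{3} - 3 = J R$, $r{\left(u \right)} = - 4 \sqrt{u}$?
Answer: $- \frac{30891}{203858} + \frac{5508 i}{101929} \approx -0.15153 + 0.054038 i$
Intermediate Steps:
$J = 40 - 8 i$ ($J = - 4 \sqrt{-4} + 8 \cdot 5 = - 4 \cdot 2 i + 40 = - 8 i + 40 = 40 - 8 i \approx 40.0 - 8.0 i$)
$s{\left(I,R \right)} = 9 + 3 R \left(40 - 8 i\right)$ ($s{\left(I,R \right)} = 9 + 3 \left(40 - 8 i\right) R = 9 + 3 R \left(40 - 8 i\right)$)
$\frac{310 \left(-6 + 84\right) + s{\left(616,-459 \right)}}{\left(36528 - 87526\right) + 254856} = \frac{310 \left(-6 + 84\right) + \left(9 + 24 \left(-459\right) \left(5 - i\right)\right)}{\left(36528 - 87526\right) + 254856} = \frac{310 \cdot 78 - \left(55071 - 11016 i\right)}{\left(36528 - 87526\right) + 254856} = \frac{24180 - \left(55071 - 11016 i\right)}{-50998 + 254856} = \frac{-30891 + 11016 i}{203858} = \left(-30891 + 11016 i\right) \frac{1}{203858} = - \frac{30891}{203858} + \frac{5508 i}{101929}$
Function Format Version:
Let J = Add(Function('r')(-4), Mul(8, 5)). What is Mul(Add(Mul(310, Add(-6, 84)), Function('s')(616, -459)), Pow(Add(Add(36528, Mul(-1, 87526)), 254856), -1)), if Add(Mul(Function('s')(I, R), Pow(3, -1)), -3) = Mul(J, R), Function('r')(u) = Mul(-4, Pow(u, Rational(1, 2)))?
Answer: Add(Rational(-30891, 203858), Mul(Rational(5508, 101929), I)) ≈ Add(-0.15153, Mul(0.054038, I))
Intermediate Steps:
J = Add(40, Mul(-8, I)) (J = Add(Mul(-4, Pow(-4, Rational(1, 2))), Mul(8, 5)) = Add(Mul(-4, Mul(2, I)), 40) = Add(Mul(-8, I), 40) = Add(40, Mul(-8, I)) ≈ Add(40.000, Mul(-8.0000, I)))
Function('s')(I, R) = Add(9, Mul(3, R, Add(40, Mul(-8, I)))) (Function('s')(I, R) = Add(9, Mul(3, Mul(Add(40, Mul(-8, I)), R))) = Add(9, Mul(3, Mul(R, Add(40, Mul(-8, I))))) = Add(9, Mul(3, R, Add(40, Mul(-8, I)))))
Mul(Add(Mul(310, Add(-6, 84)), Function('s')(616, -459)), Pow(Add(Add(36528, Mul(-1, 87526)), 254856), -1)) = Mul(Add(Mul(310, Add(-6, 84)), Add(9, Mul(24, -459, Add(5, Mul(-1, I))))), Pow(Add(Add(36528, Mul(-1, 87526)), 254856), -1)) = Mul(Add(Mul(310, 78), Add(9, Add(-55080, Mul(11016, I)))), Pow(Add(Add(36528, -87526), 254856), -1)) = Mul(Add(24180, Add(-55071, Mul(11016, I))), Pow(Add(-50998, 254856), -1)) = Mul(Add(-30891, Mul(11016, I)), Pow(203858, -1)) = Mul(Add(-30891, Mul(11016, I)), Rational(1, 203858)) = Add(Rational(-30891, 203858), Mul(Rational(5508, 101929), I))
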